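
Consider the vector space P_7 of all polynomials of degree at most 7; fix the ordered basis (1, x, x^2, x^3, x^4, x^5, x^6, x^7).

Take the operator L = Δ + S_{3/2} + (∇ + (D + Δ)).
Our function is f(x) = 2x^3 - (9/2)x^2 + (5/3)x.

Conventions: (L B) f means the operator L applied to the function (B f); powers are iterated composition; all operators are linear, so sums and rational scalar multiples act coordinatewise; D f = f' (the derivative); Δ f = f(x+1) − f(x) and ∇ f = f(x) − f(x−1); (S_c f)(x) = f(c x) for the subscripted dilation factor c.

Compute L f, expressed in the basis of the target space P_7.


Δ f = 6x^2 - 3x - 5/6
S_{3/2} f = (27/4)x^3 - (81/8)x^2 + (5/2)x
∇ f = 6x^2 - 15x + 49/6
D f = 6x^2 - 9x + 5/3
Δ f = 6x^2 - 3x - 5/6
(D + Δ) f = 12x^2 - 12x + 5/6
(∇ + (D + Δ)) f = 18x^2 - 27x + 9
(Δ + S_{3/2} + (∇ + (D + Δ))) f = (27/4)x^3 + (111/8)x^2 - (55/2)x + 49/6

the result is g(x) = (27/4)x^3 + (111/8)x^2 - (55/2)x + 49/6


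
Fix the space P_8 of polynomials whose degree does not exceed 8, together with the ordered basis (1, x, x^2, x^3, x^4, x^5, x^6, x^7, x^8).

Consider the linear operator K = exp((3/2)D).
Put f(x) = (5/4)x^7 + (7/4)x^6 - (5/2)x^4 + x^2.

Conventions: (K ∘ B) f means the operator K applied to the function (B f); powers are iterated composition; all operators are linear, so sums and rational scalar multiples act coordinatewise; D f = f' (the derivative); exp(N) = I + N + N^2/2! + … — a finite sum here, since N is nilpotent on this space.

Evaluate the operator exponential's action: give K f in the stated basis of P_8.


the image equals g(x) = (5/4)x^7 + (119/8)x^6 + (1197/16)x^5 + (6535/32)x^4 + (20775/64)x^3 + (38333/128)x^2 + (38055/256)x + 15813/512

order-1 term: (105/8)x^6 + (63/4)x^5 - 15x^3 + 3x
order-2 term: (945/16)x^5 + (945/16)x^4 - (135/4)x^2 + 9/4
order-3 term: (4725/32)x^4 + (945/8)x^3 - (135/4)x
order-4 term: (14175/64)x^3 + (8505/64)x^2 - 405/32
order-5 term: (25515/128)x^2 + (5103/64)x
order-6 term: (25515/256)x + 5103/256
order-7 term: 10935/512
the series for exp((3/2)D) f terminates at order 7
exp((3/2)D) f = (5/4)x^7 + (119/8)x^6 + (1197/16)x^5 + (6535/32)x^4 + (20775/64)x^3 + (38333/128)x^2 + (38055/256)x + 15813/512


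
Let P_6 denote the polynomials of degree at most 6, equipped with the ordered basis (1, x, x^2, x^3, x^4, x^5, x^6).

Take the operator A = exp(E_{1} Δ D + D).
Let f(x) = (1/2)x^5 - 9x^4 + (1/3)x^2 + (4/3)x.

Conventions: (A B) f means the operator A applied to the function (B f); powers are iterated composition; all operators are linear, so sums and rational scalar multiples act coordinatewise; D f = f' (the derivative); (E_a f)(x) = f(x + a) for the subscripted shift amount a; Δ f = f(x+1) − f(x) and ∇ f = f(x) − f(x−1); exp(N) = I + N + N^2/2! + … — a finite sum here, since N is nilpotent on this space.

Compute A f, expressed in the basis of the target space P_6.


g(x) = (1/2)x^5 - (13/2)x^4 - 21x^3 - (245/3)x^2 - (703/2)x - 1547/3

order-1 term: (5/2)x^4 - 26x^3 - 63x^2 - (760/3)x - 425/2
order-2 term: 5x^3 - 24x^2 - 96x - 815/3
order-3 term: 5x^2 - 6x - 33
order-4 term: (5/2)x + 1
order-5 term: 1/2
the series for exp(E_{1} Δ D + D) f terminates at order 5
exp(E_{1} Δ D + D) f = (1/2)x^5 - (13/2)x^4 - 21x^3 - (245/3)x^2 - (703/2)x - 1547/3


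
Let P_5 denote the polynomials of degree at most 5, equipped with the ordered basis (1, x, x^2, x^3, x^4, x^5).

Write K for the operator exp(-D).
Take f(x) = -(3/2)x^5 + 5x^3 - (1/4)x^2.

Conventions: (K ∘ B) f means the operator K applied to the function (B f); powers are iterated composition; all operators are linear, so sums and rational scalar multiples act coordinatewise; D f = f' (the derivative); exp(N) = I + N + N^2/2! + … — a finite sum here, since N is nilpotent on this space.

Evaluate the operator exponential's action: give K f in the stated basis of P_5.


order-1 term: (15/2)x^4 - 15x^2 + (1/2)x
order-2 term: -15x^3 + 15x - 1/4
order-3 term: 15x^2 - 5
order-4 term: -(15/2)x
order-5 term: 3/2
the series for exp(-D) f terminates at order 5
exp(-D) f = -(3/2)x^5 + (15/2)x^4 - 10x^3 - (1/4)x^2 + 8x - 15/4

the image equals g(x) = -(3/2)x^5 + (15/2)x^4 - 10x^3 - (1/4)x^2 + 8x - 15/4


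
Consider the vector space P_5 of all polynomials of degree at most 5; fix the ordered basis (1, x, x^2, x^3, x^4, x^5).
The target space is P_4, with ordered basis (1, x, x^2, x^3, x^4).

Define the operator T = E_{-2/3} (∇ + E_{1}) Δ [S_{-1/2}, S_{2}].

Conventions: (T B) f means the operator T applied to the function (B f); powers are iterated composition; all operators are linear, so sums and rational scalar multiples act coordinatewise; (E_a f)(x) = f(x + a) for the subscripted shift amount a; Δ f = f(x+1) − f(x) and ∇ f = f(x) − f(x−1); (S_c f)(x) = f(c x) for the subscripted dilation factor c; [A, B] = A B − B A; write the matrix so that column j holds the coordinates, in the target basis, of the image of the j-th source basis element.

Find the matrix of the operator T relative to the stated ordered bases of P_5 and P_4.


the matrix is [[0, 0, 0, 0, 0, 0]; [0, 0, 0, 0, 0, 0]; [0, 0, 0, 0, 0, 0]; [0, 0, 0, 0, 0, 0]; [0, 0, 0, 0, 0, 0]] (rows listed top to bottom)

image of 1: 0
image of x: 0
image of x^2: 0
image of x^3: 0
image of x^4: 0
image of x^5: 0
each image's coordinates form column j of the matrix


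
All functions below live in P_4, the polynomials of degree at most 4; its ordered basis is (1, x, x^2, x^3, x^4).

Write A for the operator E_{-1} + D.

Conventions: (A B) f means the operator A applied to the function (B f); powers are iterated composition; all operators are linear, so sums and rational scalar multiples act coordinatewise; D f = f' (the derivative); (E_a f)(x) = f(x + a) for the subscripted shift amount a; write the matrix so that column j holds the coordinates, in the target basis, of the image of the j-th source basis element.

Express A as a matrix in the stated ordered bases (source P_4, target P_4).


image of 1: 1
image of x: x
image of x^2: x^2 + 1
image of x^3: x^3 + 3x - 1
image of x^4: x^4 + 6x^2 - 4x + 1
each image's coordinates form column j of the matrix

the matrix is [[1, 0, 1, -1, 1]; [0, 1, 0, 3, -4]; [0, 0, 1, 0, 6]; [0, 0, 0, 1, 0]; [0, 0, 0, 0, 1]] (rows listed top to bottom)


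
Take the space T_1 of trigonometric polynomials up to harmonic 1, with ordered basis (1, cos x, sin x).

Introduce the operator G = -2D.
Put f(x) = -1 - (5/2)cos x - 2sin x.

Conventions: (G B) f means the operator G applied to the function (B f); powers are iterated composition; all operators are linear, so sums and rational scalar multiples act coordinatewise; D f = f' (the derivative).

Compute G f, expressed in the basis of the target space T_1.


the result is g(x) = 4cos x - 5sin x

D f = -2cos x + (5/2)sin x
(-2D) f = 4cos x - 5sin x


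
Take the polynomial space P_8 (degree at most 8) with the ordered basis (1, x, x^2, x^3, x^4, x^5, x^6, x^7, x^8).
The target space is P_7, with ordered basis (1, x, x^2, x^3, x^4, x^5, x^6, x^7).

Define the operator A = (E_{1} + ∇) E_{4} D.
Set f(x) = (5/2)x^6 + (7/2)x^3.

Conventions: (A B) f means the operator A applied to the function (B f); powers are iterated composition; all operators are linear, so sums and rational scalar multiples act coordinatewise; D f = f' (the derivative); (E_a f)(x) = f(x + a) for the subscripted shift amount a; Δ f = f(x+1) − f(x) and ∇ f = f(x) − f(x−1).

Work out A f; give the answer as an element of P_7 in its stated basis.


D f = 15x^5 + (21/2)x^2
E_{4} D f = 15x^5 + 300x^4 + 2400x^3 + (19221/2)x^2 + 19284x + 15528
E_{1} (E_{4} D) f = 15x^5 + 375x^4 + 3750x^3 + (37521/2)x^2 + 46980x + 94275/2
∇ (E_{4} D) f = 75x^4 + 1050x^3 + 5550x^2 + 13146x + 23577/2
(E_{1} + ∇) (E_{4} D) f = 15x^5 + 450x^4 + 4800x^3 + (48621/2)x^2 + 60126x + 58926

g(x) = 15x^5 + 450x^4 + 4800x^3 + (48621/2)x^2 + 60126x + 58926


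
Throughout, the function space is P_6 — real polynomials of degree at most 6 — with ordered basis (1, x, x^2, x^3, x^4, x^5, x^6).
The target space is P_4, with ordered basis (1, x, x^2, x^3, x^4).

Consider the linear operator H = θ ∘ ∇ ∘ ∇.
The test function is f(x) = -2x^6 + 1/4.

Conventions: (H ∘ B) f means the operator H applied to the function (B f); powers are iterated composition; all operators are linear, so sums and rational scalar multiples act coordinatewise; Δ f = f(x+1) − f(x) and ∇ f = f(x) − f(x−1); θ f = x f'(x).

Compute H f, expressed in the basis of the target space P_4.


∇ f = -12x^5 + 30x^4 - 40x^3 + 30x^2 - 12x + 2
∇ ∇ f = -60x^4 + 240x^3 - 420x^2 + 360x - 124
θ ∇ ∇ f = -240x^4 + 720x^3 - 840x^2 + 360x

g(x) = -240x^4 + 720x^3 - 840x^2 + 360x


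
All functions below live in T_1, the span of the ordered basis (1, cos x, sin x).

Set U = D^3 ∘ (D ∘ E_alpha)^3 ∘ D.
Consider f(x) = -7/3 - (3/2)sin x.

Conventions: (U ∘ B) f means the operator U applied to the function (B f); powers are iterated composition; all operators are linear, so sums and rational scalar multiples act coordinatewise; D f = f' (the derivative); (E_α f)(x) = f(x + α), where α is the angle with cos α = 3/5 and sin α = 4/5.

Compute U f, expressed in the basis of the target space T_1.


D f = -(3/2)cos x
E_alpha D f = -(9/10)cos x + (6/5)sin x
D E_alpha D f = (6/5)cos x + (9/10)sin x
E_alpha (D ∘ E_alpha) D f = (36/25)cos x - (21/50)sin x
D E_alpha (D ∘ E_alpha) D f = -(21/50)cos x - (36/25)sin x
E_alpha (D ∘ E_alpha) (D ∘ E_alpha) D f = -(351/250)cos x - (66/125)sin x
D E_alpha (D ∘ E_alpha) (D ∘ E_alpha) D f = -(66/125)cos x + (351/250)sin x
D (D ∘ E_alpha)^3 D f = (351/250)cos x + (66/125)sin x
D D (D ∘ E_alpha)^3 D f = (66/125)cos x - (351/250)sin x
D D D (D ∘ E_alpha)^3 D f = -(351/250)cos x - (66/125)sin x

the result is g(x) = -(351/250)cos x - (66/125)sin x


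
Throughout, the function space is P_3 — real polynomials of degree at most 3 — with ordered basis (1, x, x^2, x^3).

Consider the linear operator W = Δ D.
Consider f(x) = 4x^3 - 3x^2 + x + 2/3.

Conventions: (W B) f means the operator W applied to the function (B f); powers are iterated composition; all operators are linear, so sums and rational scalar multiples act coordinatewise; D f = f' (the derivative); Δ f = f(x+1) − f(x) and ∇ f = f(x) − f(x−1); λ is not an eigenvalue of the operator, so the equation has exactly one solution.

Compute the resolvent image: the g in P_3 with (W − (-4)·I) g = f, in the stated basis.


g(x) = x^3 - (3/4)x^2 - (5/4)x - 5/24

write g with unknown coordinates in the stated basis and equate coefficients in (W − (-4)·I) g = f
solving from the highest basis element down gives g = x^3 - (3/4)x^2 - (5/4)x - 5/24
check: W g = 6x + 3/2
so W g − (-4)·g = 4x^3 - 3x^2 + x + 2/3 = f ✓


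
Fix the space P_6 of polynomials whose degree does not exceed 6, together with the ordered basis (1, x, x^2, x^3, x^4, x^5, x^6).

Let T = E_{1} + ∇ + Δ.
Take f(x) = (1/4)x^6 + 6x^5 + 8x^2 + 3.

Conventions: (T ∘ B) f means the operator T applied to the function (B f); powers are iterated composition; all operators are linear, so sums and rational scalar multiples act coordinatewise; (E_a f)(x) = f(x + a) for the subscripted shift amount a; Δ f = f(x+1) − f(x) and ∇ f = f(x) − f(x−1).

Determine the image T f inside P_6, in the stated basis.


g(x) = (1/4)x^6 + (21/2)x^5 + (375/4)x^4 + 75x^3 + (767/4)x^2 + (165/2)x + 117/4

E_{1} f = (1/4)x^6 + (15/2)x^5 + (135/4)x^4 + 65x^3 + (287/4)x^2 + (95/2)x + 69/4
∇ f = (3/2)x^5 + (105/4)x^4 - 55x^3 + (225/4)x^2 - (25/2)x - 9/4
Δ f = (3/2)x^5 + (135/4)x^4 + 65x^3 + (255/4)x^2 + (95/2)x + 57/4
(E_{1} + ∇ + Δ) f = (1/4)x^6 + (21/2)x^5 + (375/4)x^4 + 75x^3 + (767/4)x^2 + (165/2)x + 117/4


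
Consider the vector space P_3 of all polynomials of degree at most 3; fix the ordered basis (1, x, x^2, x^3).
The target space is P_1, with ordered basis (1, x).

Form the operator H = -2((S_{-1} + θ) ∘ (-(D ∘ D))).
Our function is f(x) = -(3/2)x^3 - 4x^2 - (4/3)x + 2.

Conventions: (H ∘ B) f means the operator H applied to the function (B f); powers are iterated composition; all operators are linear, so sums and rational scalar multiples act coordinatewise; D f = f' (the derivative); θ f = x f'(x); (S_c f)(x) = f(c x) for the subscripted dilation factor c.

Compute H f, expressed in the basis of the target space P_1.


D f = -(9/2)x^2 - 8x - 4/3
D D f = -9x - 8
(-(D ∘ D)) f = 9x + 8
S_{-1} (-(D ∘ D)) f = -9x + 8
θ (-(D ∘ D)) f = 9x
(S_{-1} + θ) (-(D ∘ D)) f = 8
(-2((S_{-1} + θ) ∘ (-(D ∘ D)))) f = -16

the result is g(x) = -16


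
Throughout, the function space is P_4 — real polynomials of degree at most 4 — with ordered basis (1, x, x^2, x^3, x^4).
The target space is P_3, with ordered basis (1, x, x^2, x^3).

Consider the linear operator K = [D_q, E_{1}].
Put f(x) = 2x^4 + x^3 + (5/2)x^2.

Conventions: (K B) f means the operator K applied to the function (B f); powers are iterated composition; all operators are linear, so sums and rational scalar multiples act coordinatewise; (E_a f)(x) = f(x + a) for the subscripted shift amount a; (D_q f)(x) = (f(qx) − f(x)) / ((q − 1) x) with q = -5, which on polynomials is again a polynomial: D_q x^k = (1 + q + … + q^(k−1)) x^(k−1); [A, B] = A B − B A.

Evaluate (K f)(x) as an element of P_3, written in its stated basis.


the result is g(x) = 792x^2 + 522x + 213

E_{1} f = 2x^4 + 9x^3 + (35/2)x^2 + 16x + 11/2
D_q E_{1} f = -208x^3 + 189x^2 - 70x + 16
D_q f = -208x^3 + 21x^2 - 10x
E_{1} D_q f = -208x^3 - 603x^2 - 592x - 197
[D_q, E_{1}] f = 792x^2 + 522x + 213


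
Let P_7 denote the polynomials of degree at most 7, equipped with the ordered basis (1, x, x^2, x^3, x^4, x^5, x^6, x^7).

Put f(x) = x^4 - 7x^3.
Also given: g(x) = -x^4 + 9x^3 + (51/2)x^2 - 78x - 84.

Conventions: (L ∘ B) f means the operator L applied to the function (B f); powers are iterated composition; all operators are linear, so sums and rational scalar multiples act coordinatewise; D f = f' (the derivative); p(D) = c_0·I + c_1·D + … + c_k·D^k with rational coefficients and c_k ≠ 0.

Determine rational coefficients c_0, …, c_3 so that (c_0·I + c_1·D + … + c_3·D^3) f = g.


D^0 f = x^4 - 7x^3
D^1 f = 4x^3 - 21x^2
D^2 f = 12x^2 - 42x
D^3 f = 24x - 42
matching coefficients of g against c_0 f + c_1 Df + … from the top degree down determines the c_i
solution: c_0 = -1, c_1 = 1/2, c_2 = 3, c_3 = 2

p(D) = -I + (1/2)·D + 3·D^2 + 2·D^3, i.e. c_0 = -1, c_1 = 1/2, c_2 = 3, c_3 = 2


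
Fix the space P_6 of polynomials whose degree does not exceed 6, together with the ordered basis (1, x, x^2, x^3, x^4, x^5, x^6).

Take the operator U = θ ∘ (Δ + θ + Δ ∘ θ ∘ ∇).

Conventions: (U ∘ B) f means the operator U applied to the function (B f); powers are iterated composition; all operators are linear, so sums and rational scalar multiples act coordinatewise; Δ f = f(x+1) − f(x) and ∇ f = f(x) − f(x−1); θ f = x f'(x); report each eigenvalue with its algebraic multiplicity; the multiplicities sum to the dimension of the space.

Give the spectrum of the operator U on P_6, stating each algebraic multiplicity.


λ = 0 (multiplicity 1), λ = 1 (multiplicity 1), λ = 4 (multiplicity 1), λ = 9 (multiplicity 1), λ = 16 (multiplicity 1), λ = 25 (multiplicity 1), λ = 36 (multiplicity 1)

image of 1: 0
image of x: x
image of x^2: 4x^2 + 2x
image of x^3: 9x^3 + 6x^2 + 15x
image of x^4: 16x^4 + 12x^3 + 84x^2 + 16x
image of x^5: 25x^5 + 20x^4 + 270x^3 + 80x^2 + 35x
image of x^6: 36x^6 + 30x^5 + 660x^4 + 240x^3 + 270x^2 + 36x
the matrix is upper triangular; its diagonal is (0, 1, 4, 9, 16, 25, 36)
for a triangular matrix the eigenvalues are the diagonal entries, with algebraic multiplicity their repetition count


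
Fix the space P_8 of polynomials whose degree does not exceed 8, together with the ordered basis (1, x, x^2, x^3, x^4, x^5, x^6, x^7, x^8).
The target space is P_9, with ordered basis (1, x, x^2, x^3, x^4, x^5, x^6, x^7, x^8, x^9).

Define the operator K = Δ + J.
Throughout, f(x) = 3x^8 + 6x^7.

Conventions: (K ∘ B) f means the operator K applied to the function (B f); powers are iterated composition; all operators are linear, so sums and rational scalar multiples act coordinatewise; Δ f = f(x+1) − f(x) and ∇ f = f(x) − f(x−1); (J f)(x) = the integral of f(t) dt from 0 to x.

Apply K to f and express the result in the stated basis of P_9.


Δ f = 24x^7 + 126x^6 + 294x^5 + 420x^4 + 378x^3 + 210x^2 + 66x + 9
J f = (1/3)x^9 + (3/4)x^8
(Δ + J) f = (1/3)x^9 + (3/4)x^8 + 24x^7 + 126x^6 + 294x^5 + 420x^4 + 378x^3 + 210x^2 + 66x + 9

the image equals g(x) = (1/3)x^9 + (3/4)x^8 + 24x^7 + 126x^6 + 294x^5 + 420x^4 + 378x^3 + 210x^2 + 66x + 9


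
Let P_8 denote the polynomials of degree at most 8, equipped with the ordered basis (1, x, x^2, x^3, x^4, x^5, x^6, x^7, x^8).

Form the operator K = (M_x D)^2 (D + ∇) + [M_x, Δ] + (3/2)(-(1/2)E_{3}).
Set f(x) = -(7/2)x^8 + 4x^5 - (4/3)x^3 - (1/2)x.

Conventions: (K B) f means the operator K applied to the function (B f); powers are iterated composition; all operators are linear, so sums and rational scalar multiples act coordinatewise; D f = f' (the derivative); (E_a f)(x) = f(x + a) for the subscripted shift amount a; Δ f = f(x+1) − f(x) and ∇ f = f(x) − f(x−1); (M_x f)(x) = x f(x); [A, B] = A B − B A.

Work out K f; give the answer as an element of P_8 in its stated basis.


the image equals g(x) = (49/8)x^8 - 2653x^7 + (8575/2)x^6 - 742x^5 + (78495/4)x^4 + (100456/3)x^3 + (106725/2)x^2 + (357663/8)x + 198277/12

D f = -28x^7 + 20x^4 - 4x^2 - 1/2
∇ f = -28x^7 + 98x^6 - 196x^5 + 265x^4 - 236x^3 + 134x^2 - 44x + 17/3
(D + ∇) f = -56x^7 + 98x^6 - 196x^5 + 285x^4 - 236x^3 + 130x^2 - 44x + 31/6
D (D + ∇) f = -392x^6 + 588x^5 - 980x^4 + 1140x^3 - 708x^2 + 260x - 44
M_x D (D + ∇) f = -392x^7 + 588x^6 - 980x^5 + 1140x^4 - 708x^3 + 260x^2 - 44x
D (M_x D) (D + ∇) f = -2744x^6 + 3528x^5 - 4900x^4 + 4560x^3 - 2124x^2 + 520x - 44
M_x D (M_x D) (D + ∇) f = -2744x^7 + 3528x^6 - 4900x^5 + 4560x^4 - 2124x^3 + 520x^2 - 44x
Δ f = -28x^7 - 98x^6 - 196x^5 - 225x^4 - 156x^3 - 62x^2 - 12x - 4/3
M_x Δ f = -28x^8 - 98x^7 - 196x^6 - 225x^5 - 156x^4 - 62x^3 - 12x^2 - (4/3)x
M_x f = -(7/2)x^9 + 4x^6 - (4/3)x^4 - (1/2)x^2
Δ M_x f = -(63/2)x^8 - 126x^7 - 294x^6 - 417x^5 - 381x^4 - (658/3)x^3 - 74x^2 - (83/6)x - 4/3
[M_x, Δ] f = (7/2)x^8 + 28x^7 + 98x^6 + 192x^5 + 225x^4 + (472/3)x^3 + 62x^2 + (25/2)x + 4/3
E_{3} f = -(7/2)x^8 - 84x^7 - 882x^6 - 5288x^5 - 19785x^4 - (141808/3)x^3 - 70374x^2 - (119305/2)x - 22029
(-(1/2)E_{3}) f = (7/4)x^8 + 42x^7 + 441x^6 + 2644x^5 + (19785/2)x^4 + (70904/3)x^3 + 35187x^2 + (119305/4)x + 22029/2
((3/2)(-(1/2)E_{3})) f = (21/8)x^8 + 63x^7 + (1323/2)x^6 + 3966x^5 + (59355/4)x^4 + 35452x^3 + (105561/2)x^2 + (357915/8)x + 66087/4
((M_x D)^2 (D + ∇) + [M_x, Δ] + (3/2)(-(1/2)E_{3})) f = (49/8)x^8 - 2653x^7 + (8575/2)x^6 - 742x^5 + (78495/4)x^4 + (100456/3)x^3 + (106725/2)x^2 + (357663/8)x + 198277/12


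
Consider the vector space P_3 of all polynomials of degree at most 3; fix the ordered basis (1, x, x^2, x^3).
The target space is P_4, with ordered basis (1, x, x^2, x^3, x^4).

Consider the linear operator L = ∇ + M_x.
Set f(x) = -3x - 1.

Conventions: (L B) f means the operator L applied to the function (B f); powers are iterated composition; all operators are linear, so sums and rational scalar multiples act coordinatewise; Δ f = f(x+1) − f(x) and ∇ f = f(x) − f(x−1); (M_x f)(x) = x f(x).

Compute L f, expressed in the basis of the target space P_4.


g(x) = -3x^2 - x - 3

∇ f = -3
M_x f = -3x^2 - x
(∇ + M_x) f = -3x^2 - x - 3


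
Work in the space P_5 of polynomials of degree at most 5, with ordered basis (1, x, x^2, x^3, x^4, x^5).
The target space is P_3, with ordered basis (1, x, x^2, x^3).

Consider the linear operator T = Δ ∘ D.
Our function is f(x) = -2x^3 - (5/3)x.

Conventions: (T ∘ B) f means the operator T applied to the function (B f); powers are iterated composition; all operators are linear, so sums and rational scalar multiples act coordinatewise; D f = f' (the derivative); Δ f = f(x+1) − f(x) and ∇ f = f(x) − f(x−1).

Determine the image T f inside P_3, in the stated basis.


D f = -6x^2 - 5/3
Δ D f = -12x - 6

the result is g(x) = -12x - 6


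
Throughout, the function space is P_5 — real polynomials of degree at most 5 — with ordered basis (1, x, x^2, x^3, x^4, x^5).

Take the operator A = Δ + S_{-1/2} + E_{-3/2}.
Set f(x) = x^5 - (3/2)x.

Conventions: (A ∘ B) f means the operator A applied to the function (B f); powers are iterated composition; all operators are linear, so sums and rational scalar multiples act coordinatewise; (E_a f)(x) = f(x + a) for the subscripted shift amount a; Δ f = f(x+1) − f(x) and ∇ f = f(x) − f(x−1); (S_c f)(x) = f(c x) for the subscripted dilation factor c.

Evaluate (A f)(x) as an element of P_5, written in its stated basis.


the result is g(x) = (31/32)x^5 - (5/2)x^4 + (65/2)x^3 - (95/4)x^2 + (473/16)x - 187/32

Δ f = 5x^4 + 10x^3 + 10x^2 + 5x - 1/2
S_{-1/2} f = -(1/32)x^5 + (3/4)x
E_{-3/2} f = x^5 - (15/2)x^4 + (45/2)x^3 - (135/4)x^2 + (381/16)x - 171/32
(Δ + S_{-1/2} + E_{-3/2}) f = (31/32)x^5 - (5/2)x^4 + (65/2)x^3 - (95/4)x^2 + (473/16)x - 187/32


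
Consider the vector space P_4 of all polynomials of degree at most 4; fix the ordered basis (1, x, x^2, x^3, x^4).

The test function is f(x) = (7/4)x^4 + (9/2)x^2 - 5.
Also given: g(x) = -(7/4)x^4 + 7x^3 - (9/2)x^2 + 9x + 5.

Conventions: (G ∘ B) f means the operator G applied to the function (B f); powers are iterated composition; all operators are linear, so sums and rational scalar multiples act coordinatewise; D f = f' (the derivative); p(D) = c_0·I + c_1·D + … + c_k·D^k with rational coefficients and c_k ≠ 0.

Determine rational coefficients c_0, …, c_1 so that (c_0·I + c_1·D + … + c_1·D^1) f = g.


c_0 = -1, c_1 = 1

D^0 f = (7/4)x^4 + (9/2)x^2 - 5
D^1 f = 7x^3 + 9x
matching coefficients of g against c_0 f + c_1 Df + … from the top degree down determines the c_i
solution: c_0 = -1, c_1 = 1


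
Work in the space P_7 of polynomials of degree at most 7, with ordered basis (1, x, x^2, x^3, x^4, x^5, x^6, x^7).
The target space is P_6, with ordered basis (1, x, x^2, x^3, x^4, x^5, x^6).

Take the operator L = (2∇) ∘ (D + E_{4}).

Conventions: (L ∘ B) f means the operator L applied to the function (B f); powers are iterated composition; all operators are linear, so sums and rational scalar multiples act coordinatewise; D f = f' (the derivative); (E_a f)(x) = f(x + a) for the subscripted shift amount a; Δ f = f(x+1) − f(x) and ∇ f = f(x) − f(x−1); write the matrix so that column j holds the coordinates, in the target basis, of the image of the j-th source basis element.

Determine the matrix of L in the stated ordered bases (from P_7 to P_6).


the matrix is [[0, 2, 18, 68, 358, 1552, 6746, 28380]; [0, 0, 4, 54, 272, 1790, 9312, 47222]; [0, 0, 0, 6, 108, 680, 5370, 32592]; [0, 0, 0, 0, 8, 180, 1360, 12530]; [0, 0, 0, 0, 0, 10, 270, 2380]; [0, 0, 0, 0, 0, 0, 12, 378]; [0, 0, 0, 0, 0, 0, 0, 14]] (rows listed top to bottom)

image of 1: 0
image of x: 2
image of x^2: 4x + 18
image of x^3: 6x^2 + 54x + 68
image of x^4: 8x^3 + 108x^2 + 272x + 358
image of x^5: 10x^4 + 180x^3 + 680x^2 + 1790x + 1552
image of x^6: 12x^5 + 270x^4 + 1360x^3 + 5370x^2 + 9312x + 6746
image of x^7: 14x^6 + 378x^5 + 2380x^4 + 12530x^3 + 32592x^2 + 47222x + 28380
each image's coordinates form column j of the matrix


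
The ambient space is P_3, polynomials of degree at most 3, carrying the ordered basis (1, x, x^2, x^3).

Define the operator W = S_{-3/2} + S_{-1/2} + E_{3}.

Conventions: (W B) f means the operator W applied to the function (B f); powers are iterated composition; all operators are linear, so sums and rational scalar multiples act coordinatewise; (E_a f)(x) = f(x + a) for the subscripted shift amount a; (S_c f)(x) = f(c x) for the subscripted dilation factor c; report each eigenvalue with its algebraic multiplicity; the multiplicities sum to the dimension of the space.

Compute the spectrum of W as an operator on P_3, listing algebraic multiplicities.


image of 1: 3
image of x: -x + 3
image of x^2: (7/2)x^2 + 6x + 9
image of x^3: -(5/2)x^3 + 9x^2 + 27x + 27
the matrix is upper triangular; its diagonal is (3, -1, 7/2, -5/2)
for a triangular matrix the eigenvalues are the diagonal entries, with algebraic multiplicity their repetition count

λ = -5/2 (multiplicity 1), λ = -1 (multiplicity 1), λ = 3 (multiplicity 1), λ = 7/2 (multiplicity 1)


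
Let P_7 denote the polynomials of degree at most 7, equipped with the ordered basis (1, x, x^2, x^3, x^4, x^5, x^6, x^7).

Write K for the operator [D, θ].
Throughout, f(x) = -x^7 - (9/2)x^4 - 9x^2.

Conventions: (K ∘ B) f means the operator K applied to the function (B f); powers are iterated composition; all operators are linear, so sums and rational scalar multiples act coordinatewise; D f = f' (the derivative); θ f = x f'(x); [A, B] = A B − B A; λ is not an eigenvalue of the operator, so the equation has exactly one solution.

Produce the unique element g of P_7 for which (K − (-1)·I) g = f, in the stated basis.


the result is g(x) = -x^7 + 7x^6 - 42x^5 + (411/2)x^4 - 822x^3 + 2457x^2 - 4914x + 4914

write g with unknown coordinates in the stated basis and equate coefficients in (K − (-1)·I) g = f
solving from the highest basis element down gives g = -x^7 + 7x^6 - 42x^5 + (411/2)x^4 - 822x^3 + 2457x^2 - 4914x + 4914
check: K g = -7x^6 + 42x^5 - 210x^4 + 822x^3 - 2466x^2 + 4914x - 4914
so K g − (-1)·g = -x^7 - (9/2)x^4 - 9x^2 = f ✓


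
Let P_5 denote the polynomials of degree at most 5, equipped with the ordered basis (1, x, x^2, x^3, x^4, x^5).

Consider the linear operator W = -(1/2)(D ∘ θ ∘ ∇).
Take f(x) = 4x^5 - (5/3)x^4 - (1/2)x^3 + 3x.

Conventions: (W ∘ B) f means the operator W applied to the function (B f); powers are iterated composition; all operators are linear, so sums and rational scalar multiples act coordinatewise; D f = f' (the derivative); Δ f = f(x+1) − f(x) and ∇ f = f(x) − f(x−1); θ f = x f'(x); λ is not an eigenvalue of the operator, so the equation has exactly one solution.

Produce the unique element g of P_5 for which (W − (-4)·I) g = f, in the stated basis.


the image equals g(x) = x^5 - (5/12)x^4 + (79/8)x^3 - (105/8)x^2 + (349/16)x - 1501/192

write g with unknown coordinates in the stated basis and equate coefficients in (W − (-4)·I) g = f
solving from the highest basis element down gives g = x^5 - (5/12)x^4 + (79/8)x^3 - (105/8)x^2 + (349/16)x - 1501/192
check: W g = -40x^3 + (105/2)x^2 - (337/4)x + 1501/48
so W g − (-4)·g = 4x^5 - (5/3)x^4 - (1/2)x^3 + 3x = f ✓


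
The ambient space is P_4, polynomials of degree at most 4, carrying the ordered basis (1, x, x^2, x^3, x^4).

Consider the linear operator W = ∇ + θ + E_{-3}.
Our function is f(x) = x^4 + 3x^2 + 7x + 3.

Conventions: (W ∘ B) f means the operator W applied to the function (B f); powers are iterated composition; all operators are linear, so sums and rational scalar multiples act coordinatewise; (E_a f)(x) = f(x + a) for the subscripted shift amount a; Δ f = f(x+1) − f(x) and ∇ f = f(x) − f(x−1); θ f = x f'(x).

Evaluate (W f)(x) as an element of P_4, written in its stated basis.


∇ f = 4x^3 - 6x^2 + 10x + 3
θ f = 4x^4 + 6x^2 + 7x
E_{-3} f = x^4 - 12x^3 + 57x^2 - 119x + 90
(∇ + θ + E_{-3}) f = 5x^4 - 8x^3 + 57x^2 - 102x + 93

the image equals g(x) = 5x^4 - 8x^3 + 57x^2 - 102x + 93


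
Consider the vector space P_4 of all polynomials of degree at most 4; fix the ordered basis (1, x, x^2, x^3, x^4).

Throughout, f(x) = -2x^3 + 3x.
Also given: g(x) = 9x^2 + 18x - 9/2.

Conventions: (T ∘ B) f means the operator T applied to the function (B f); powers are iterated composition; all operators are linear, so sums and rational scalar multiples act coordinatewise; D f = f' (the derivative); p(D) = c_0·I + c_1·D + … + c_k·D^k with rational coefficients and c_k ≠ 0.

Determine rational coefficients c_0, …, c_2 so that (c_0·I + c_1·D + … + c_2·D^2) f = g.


p(D) = -(3/2)·D − (3/2)·D^2, i.e. c_0 = 0, c_1 = -3/2, c_2 = -3/2

D^0 f = -2x^3 + 3x
D^1 f = -6x^2 + 3
D^2 f = -12x
matching coefficients of g against c_0 f + c_1 Df + … from the top degree down determines the c_i
solution: c_0 = 0, c_1 = -3/2, c_2 = -3/2


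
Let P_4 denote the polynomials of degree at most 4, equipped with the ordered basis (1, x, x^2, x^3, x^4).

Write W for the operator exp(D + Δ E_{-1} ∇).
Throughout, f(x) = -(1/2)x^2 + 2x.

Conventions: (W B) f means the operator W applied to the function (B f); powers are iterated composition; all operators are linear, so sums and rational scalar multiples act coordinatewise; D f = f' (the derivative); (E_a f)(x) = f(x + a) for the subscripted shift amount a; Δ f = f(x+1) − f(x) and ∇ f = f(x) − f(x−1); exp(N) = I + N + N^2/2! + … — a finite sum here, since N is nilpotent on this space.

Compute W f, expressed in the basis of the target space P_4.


g(x) = -(1/2)x^2 + x + 1/2

order-1 term: -x + 1
order-2 term: -1/2
the series for exp(D + Δ E_{-1} ∇) f terminates at order 2
exp(D + Δ E_{-1} ∇) f = -(1/2)x^2 + x + 1/2


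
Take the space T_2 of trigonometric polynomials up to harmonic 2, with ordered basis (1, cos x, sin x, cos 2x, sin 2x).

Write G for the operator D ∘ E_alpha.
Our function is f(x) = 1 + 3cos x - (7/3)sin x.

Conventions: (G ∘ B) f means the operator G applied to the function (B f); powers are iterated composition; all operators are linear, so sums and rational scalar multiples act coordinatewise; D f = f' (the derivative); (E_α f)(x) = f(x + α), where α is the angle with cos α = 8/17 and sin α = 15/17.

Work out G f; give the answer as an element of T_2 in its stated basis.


E_alpha f = 1 - (11/17)cos x - (191/51)sin x
D E_alpha f = -(191/51)cos x + (11/17)sin x

the image equals g(x) = -(191/51)cos x + (11/17)sin x


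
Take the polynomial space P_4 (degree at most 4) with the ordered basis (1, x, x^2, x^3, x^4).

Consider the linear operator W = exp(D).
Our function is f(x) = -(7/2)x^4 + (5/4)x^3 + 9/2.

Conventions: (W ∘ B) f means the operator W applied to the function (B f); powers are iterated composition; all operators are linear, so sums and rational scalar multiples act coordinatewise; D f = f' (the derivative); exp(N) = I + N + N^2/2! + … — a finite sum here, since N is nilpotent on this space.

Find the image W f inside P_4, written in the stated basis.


the image equals g(x) = -(7/2)x^4 - (51/4)x^3 - (69/4)x^2 - (41/4)x + 9/4

order-1 term: -14x^3 + (15/4)x^2
order-2 term: -21x^2 + (15/4)x
order-3 term: -14x + 5/4
order-4 term: -7/2
the series for exp(D) f terminates at order 4
exp(D) f = -(7/2)x^4 - (51/4)x^3 - (69/4)x^2 - (41/4)x + 9/4


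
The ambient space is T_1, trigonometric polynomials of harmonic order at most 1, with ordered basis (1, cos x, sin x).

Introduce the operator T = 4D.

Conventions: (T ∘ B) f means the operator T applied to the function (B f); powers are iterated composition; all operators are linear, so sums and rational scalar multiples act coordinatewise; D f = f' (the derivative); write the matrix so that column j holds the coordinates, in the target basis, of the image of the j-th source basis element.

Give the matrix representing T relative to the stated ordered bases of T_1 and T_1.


the matrix is [[0, 0, 0]; [0, 0, 4]; [0, -4, 0]] (rows listed top to bottom)

image of 1: 0
image of cos x: -4sin x
image of sin x: 4cos x
each image's coordinates form column j of the matrix


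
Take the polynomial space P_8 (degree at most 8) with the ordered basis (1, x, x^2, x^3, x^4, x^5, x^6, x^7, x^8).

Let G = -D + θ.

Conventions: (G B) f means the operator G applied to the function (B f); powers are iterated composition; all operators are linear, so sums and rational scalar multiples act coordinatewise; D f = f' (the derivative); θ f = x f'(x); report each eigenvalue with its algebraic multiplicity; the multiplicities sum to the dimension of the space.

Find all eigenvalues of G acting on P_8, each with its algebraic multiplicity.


λ = 0 (multiplicity 1), λ = 1 (multiplicity 1), λ = 2 (multiplicity 1), λ = 3 (multiplicity 1), λ = 4 (multiplicity 1), λ = 5 (multiplicity 1), λ = 6 (multiplicity 1), λ = 7 (multiplicity 1), λ = 8 (multiplicity 1)

image of 1: 0
image of x: x - 1
image of x^2: 2x^2 - 2x
image of x^3: 3x^3 - 3x^2
image of x^4: 4x^4 - 4x^3
image of x^5: 5x^5 - 5x^4
image of x^6: 6x^6 - 6x^5
image of x^7: 7x^7 - 7x^6
image of x^8: 8x^8 - 8x^7
the matrix is upper triangular; its diagonal is (0, 1, 2, 3, 4, 5, 6, 7, 8)
for a triangular matrix the eigenvalues are the diagonal entries, with algebraic multiplicity their repetition count


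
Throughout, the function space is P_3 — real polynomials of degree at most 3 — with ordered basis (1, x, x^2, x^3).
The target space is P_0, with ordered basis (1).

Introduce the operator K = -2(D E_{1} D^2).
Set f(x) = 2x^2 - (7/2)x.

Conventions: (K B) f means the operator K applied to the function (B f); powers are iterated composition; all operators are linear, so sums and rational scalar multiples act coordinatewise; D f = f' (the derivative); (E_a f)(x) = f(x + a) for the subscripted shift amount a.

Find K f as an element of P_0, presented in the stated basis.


D f = 4x - 7/2
D D f = 4
E_{1} D^2 f = 4
D E_{1} D^2 f = 0
(-2(D E_{1} D^2)) f = 0

the result is g(x) = 0


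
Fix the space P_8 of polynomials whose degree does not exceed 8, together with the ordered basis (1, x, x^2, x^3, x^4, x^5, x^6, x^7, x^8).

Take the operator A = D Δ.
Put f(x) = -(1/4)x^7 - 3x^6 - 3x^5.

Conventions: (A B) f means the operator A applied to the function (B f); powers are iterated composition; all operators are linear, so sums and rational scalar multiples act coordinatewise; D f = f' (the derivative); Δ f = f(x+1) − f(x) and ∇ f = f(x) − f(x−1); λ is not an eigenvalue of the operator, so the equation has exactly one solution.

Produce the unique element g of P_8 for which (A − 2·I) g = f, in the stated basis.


the result is g(x) = (1/8)x^7 + (3/2)x^6 + (33/8)x^5 + (465/16)x^4 + 95x^3 + (4605/16)x^2 + (2103/4)x + 8059/16

write g with unknown coordinates in the stated basis and equate coefficients in (A − 2·I) g = f
solving from the highest basis element down gives g = (1/8)x^7 + (3/2)x^6 + (33/8)x^5 + (465/16)x^4 + 95x^3 + (4605/16)x^2 + (2103/4)x + 8059/16
check: A g = (21/4)x^5 + (465/8)x^4 + 190x^3 + (4605/8)x^2 + (2103/2)x + 8059/8
so A g − 2·g = -(1/4)x^7 - 3x^6 - 3x^5 = f ✓


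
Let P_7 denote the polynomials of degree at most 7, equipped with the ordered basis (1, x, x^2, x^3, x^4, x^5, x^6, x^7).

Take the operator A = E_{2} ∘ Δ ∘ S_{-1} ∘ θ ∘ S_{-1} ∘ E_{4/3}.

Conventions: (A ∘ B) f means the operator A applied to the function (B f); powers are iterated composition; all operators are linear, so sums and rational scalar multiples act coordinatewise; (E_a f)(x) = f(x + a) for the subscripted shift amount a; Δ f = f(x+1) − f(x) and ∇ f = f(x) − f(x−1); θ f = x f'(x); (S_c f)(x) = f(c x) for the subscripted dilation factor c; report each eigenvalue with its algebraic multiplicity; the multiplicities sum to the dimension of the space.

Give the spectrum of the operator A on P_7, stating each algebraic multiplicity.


λ = 0 (multiplicity 8)

image of 1: 0
image of x: 1
image of x^2: 4x + 38/3
image of x^3: 9x^2 + 61x + 307/3
image of x^4: 16x^3 + 168x^2 + (1760/3)x + 18364/27
image of x^5: 25x^4 + (1070/3)x^3 + 1910x^2 + (122755/27)x + 328415/81
image of x^6: 36x^5 + 650x^4 + (14120/3)x^3 + (51230/3)x^2 + (837692/27)x + 1827758/81
image of x^7: 49x^6 + 1071x^5 + (29365/3)x^4 + (1292375/27)x^3 + (1188313/9)x^2 + (15770713/81)x + 87362989/729
the matrix is upper triangular; its diagonal is (0, 0, 0, 0, 0, 0, 0, 0)
for a triangular matrix the eigenvalues are the diagonal entries, with algebraic multiplicity their repetition count


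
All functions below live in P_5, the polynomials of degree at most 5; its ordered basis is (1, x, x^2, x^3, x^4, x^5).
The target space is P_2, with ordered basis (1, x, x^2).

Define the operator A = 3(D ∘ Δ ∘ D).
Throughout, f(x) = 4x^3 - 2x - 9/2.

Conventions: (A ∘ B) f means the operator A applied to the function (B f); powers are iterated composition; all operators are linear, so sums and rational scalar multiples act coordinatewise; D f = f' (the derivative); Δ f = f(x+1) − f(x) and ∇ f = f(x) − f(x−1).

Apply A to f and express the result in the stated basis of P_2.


the image equals g(x) = 72

D f = 12x^2 - 2
Δ D f = 24x + 12
D (Δ ∘ D) f = 24
(3(D ∘ Δ ∘ D)) f = 72


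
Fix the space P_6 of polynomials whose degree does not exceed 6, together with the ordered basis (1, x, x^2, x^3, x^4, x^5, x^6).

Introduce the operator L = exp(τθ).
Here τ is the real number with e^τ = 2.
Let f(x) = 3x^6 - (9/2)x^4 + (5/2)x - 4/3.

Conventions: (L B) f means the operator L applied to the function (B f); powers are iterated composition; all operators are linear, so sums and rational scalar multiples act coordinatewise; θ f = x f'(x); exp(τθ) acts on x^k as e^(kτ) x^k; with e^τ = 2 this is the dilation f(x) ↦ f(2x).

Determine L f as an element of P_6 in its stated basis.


the image equals g(x) = 192x^6 - 72x^4 + 5x - 4/3

exp(τθ) x^k = e^(kτ) x^k; with e^τ = 2 this sends x^k to 2^k x^k
x ↦ 2 x
x^4 ↦ 16 x^4
x^6 ↦ 64 x^6
applying this coordinatewise to f: exp(τθ) f = 192x^6 - 72x^4 + 5x - 4/3


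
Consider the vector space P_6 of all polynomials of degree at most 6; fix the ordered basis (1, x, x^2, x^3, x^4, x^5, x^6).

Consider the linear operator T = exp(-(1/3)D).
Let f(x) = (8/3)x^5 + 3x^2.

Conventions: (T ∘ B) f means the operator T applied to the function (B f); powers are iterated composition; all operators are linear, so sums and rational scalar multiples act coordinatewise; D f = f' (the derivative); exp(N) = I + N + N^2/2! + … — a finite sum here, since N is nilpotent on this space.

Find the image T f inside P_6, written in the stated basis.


the image equals g(x) = (8/3)x^5 - (40/9)x^4 + (80/27)x^3 + (163/81)x^2 - (446/243)x + 235/729

order-1 term: -(40/9)x^4 - 2x
order-2 term: (80/27)x^3 + 1/3
order-3 term: -(80/81)x^2
order-4 term: (40/243)x
order-5 term: -8/729
the series for exp(-(1/3)D) f terminates at order 5
exp(-(1/3)D) f = (8/3)x^5 - (40/9)x^4 + (80/27)x^3 + (163/81)x^2 - (446/243)x + 235/729


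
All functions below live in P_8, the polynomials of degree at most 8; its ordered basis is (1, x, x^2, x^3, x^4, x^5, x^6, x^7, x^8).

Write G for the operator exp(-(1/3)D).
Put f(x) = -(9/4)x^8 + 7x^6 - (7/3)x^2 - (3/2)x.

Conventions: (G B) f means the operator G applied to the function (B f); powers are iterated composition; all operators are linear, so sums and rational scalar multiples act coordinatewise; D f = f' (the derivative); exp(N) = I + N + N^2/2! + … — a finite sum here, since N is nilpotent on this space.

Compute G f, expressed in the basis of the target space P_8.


order-1 term: 6x^7 - 14x^5 + (14/9)x + 1/2
order-2 term: -7x^6 + (35/3)x^4 - 7/27
order-3 term: (14/3)x^5 - (140/27)x^3
order-4 term: -(35/18)x^4 + (35/27)x^2
order-5 term: (14/27)x^3 - (14/81)x
order-6 term: -(7/81)x^2 + 7/729
order-7 term: (2/243)x
order-8 term: -1/2916
the series for exp(-(1/3)D) f terminates at order 8
exp(-(1/3)D) f = -(9/4)x^8 + 6x^7 - (28/3)x^5 + (175/18)x^4 - (14/3)x^3 - (91/81)x^2 - (53/486)x + 1/4

the image equals g(x) = -(9/4)x^8 + 6x^7 - (28/3)x^5 + (175/18)x^4 - (14/3)x^3 - (91/81)x^2 - (53/486)x + 1/4


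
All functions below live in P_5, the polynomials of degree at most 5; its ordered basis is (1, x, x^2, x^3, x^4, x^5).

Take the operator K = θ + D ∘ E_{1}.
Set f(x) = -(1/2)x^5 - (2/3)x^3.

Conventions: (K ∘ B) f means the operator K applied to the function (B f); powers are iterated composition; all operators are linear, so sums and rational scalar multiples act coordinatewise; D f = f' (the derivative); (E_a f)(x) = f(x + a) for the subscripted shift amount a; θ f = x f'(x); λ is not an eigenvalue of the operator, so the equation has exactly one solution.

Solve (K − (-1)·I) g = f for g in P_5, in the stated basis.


write g with unknown coordinates in the stated basis and equate coefficients in (K − (-1)·I) g = f
solving from the highest basis element down gives g = -(1/12)x^5 + (1/12)x^4 + (1/6)x^3 + (1/3)x^2 - (1/2)x - 7/12
check: K g = -(5/12)x^5 - (1/12)x^4 - (5/6)x^3 - (1/3)x^2 + (1/2)x + 7/12
so K g − (-1)·g = -(1/2)x^5 - (2/3)x^3 = f ✓

the result is g(x) = -(1/12)x^5 + (1/12)x^4 + (1/6)x^3 + (1/3)x^2 - (1/2)x - 7/12
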